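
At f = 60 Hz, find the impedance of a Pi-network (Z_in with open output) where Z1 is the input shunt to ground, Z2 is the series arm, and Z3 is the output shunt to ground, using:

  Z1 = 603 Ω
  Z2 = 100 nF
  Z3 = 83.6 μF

Step 1 — Angular frequency: ω = 2π·f = 2π·60 = 377 rad/s.
Step 2 — Component impedances:
  Z1: Z = R = 603 Ω
  Z2: Z = 1/(jωC) = -j/(ω·C) = 0 - j2.653e+04 Ω
  Z3: Z = 1/(jωC) = -j/(ω·C) = 0 - j31.73 Ω
Step 3 — With open output, the series arm Z2 and the output shunt Z3 appear in series to ground: Z2 + Z3 = 0 - j2.656e+04 Ω.
Step 4 — Parallel with input shunt Z1: Z_in = Z1 || (Z2 + Z3) = 602.7 - j13.68 Ω = 602.8∠-1.3° Ω.

Z = 602.7 - j13.68 Ω = 602.8∠-1.3° Ω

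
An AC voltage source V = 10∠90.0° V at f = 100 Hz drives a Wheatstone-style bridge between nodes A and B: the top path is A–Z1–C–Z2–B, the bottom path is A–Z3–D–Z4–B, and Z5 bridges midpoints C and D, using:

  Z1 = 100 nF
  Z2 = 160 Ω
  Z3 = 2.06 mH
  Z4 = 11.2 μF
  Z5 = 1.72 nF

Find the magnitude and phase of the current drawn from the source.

Step 1 — Angular frequency: ω = 2π·f = 2π·100 = 628.3 rad/s.
Step 2 — Component impedances:
  Z1: Z = 1/(jωC) = -j/(ω·C) = 0 - j1.592e+04 Ω
  Z2: Z = R = 160 Ω
  Z3: Z = jωL = j·628.3·0.00206 = 0 + j1.294 Ω
  Z4: Z = 1/(jωC) = -j/(ω·C) = 0 - j142.1 Ω
  Z5: Z = 1/(jωC) = -j/(ω·C) = 0 - j9.253e+05 Ω
Step 3 — Bridge requires nodal analysis (the Z5 bridge couples midpoints C and D, so the two paths cannot be reduced to a simple series/parallel combination). Setting node B to ground and injecting 1 A at node A, the 3-node admittance system at A, C, D solves to V_A = Z_AB = 0.01273 - j139.6 Ω = 139.6∠-90.0° Ω.
Step 4 — Source phasor: V = 10∠90.0° V = 0 + j10 V.
Step 5 — Ohm's law: I = V / Z_total = (0 + j10) / (0.01273 - j139.6) = -0.07166 + j6.537e-06 A.
Step 6 — Convert to polar: |I| = 0.07166 A, ∠I = 180.0°.

I = 0.07166∠180.0° A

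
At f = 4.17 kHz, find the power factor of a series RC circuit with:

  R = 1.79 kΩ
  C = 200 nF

Step 1 — Angular frequency: ω = 2π·f = 2π·4170 = 2.62e+04 rad/s.
Step 2 — Component impedances:
  R: Z = R = 1790 Ω
  C: Z = 1/(jωC) = -j/(ω·C) = 0 - j190.8 Ω
Step 3 — Series combination: Z_total = R + C = 1790 - j190.8 Ω = 1800∠-6.1° Ω.
Step 4 — Power factor: PF = cos(φ) = Re(Z)/|Z| = 1790/1800 = 0.9944.
Step 5 — Type: Im(Z) = -190.8 ⇒ leading (phase φ = -6.1°).

PF = 0.9944 (leading, φ = -6.1°)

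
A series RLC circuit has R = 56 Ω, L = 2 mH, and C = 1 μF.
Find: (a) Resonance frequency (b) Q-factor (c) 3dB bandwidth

Step 1 — Resonance: ω₀ = 1/√(LC) = 1/√(0.002·1e-06) = 2.236e+04 rad/s.
Step 2 — f₀ = ω₀/(2π) = 3559 Hz.
Step 3 — Series Q: Q = ω₀L/R = 2.236e+04·0.002/56 = 0.7986.
Step 4 — Bandwidth: Δω = ω₀/Q = 2.8e+04 rad/s; BW = Δω/(2π) = 4456 Hz.

(a) f₀ = 3559 Hz  (b) Q = 0.7986  (c) BW = 4456 Hz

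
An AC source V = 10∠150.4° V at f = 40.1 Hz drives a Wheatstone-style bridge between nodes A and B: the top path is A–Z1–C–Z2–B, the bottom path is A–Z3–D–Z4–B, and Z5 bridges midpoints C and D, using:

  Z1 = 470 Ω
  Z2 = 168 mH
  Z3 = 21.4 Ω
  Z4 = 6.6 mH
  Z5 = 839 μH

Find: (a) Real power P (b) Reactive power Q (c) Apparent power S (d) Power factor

Step 1 — Angular frequency: ω = 2π·f = 2π·40.1 = 252 rad/s.
Step 2 — Component impedances:
  Z1: Z = R = 470 Ω
  Z2: Z = jωL = j·252·0.168 = 0 + j42.33 Ω
  Z3: Z = R = 21.4 Ω
  Z4: Z = jωL = j·252·0.0066 = 0 + j1.663 Ω
  Z5: Z = jωL = j·252·0.000839 = 0 + j0.2114 Ω
Step 3 — Bridge requires nodal analysis (the Z5 bridge couples midpoints C and D, so the two paths cannot be reduced to a simple series/parallel combination). Setting node B to ground and injecting 1 A at node A, the 3-node admittance system at A, C, D solves to V_A = Z_AB = 20.47 + j1.6 Ω = 20.53∠4.5° Ω.
Step 4 — Source phasor: V = 10∠150.4° V = -8.695 + j4.939 V.
Step 5 — Current: I = V / Z = -0.4035 + j0.2729 A = 0.4871∠145.9° A.
Step 6 — Complex power: S = V·I* = 4.856 + j0.3796 VA.
Step 7 — Real power: P = Re(S) = 4.856 W.
Step 8 — Reactive power: Q = Im(S) = 0.3796 VAR.
Step 9 — Apparent power: |S| = 4.871 VA.
Step 10 — Power factor: PF = P/|S| = 0.997 (lagging).

(a) P = 4.856 W  (b) Q = 0.3796 VAR  (c) S = 4.871 VA  (d) PF = 0.997 (lagging)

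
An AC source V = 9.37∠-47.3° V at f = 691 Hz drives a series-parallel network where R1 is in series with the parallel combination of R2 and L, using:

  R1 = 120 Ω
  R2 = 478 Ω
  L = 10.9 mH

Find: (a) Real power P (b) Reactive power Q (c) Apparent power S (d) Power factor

Step 1 — Angular frequency: ω = 2π·f = 2π·691 = 4342 rad/s.
Step 2 — Component impedances:
  R1: Z = R = 120 Ω
  R2: Z = R = 478 Ω
  L: Z = jωL = j·4342·0.0109 = 0 + j47.32 Ω
Step 3 — Parallel branch: R2 || L = 1/(1/R2 + 1/L) = 4.64 + j46.86 Ω.
Step 4 — Series with R1: Z_total = R1 + (R2 || L) = 124.6 + j46.86 Ω = 133.2∠20.6° Ω.
Step 5 — Source phasor: V = 9.37∠-47.3° V = 6.354 - j6.886 V.
Step 6 — Current: I = V / Z = 0.02647 - j0.0652 A = 0.07037∠-67.9° A.
Step 7 — Complex power: S = V·I* = 0.6172 + j0.2321 VA.
Step 8 — Real power: P = Re(S) = 0.6172 W.
Step 9 — Reactive power: Q = Im(S) = 0.2321 VAR.
Step 10 — Apparent power: |S| = 0.6593 VA.
Step 11 — Power factor: PF = P/|S| = 0.936 (lagging).

(a) P = 0.6172 W  (b) Q = 0.2321 VAR  (c) S = 0.6593 VA  (d) PF = 0.936 (lagging)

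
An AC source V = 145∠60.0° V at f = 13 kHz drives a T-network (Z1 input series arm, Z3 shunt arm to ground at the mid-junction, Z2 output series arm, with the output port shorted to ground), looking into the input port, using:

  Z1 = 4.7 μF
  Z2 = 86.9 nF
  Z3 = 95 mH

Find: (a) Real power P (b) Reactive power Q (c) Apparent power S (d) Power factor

Step 1 — Angular frequency: ω = 2π·f = 2π·1.3e+04 = 8.168e+04 rad/s.
Step 2 — Component impedances:
  Z1: Z = 1/(jωC) = -j/(ω·C) = 0 - j2.605 Ω
  Z2: Z = 1/(jωC) = -j/(ω·C) = 0 - j140.9 Ω
  Z3: Z = jωL = j·8.168e+04·0.095 = 0 + j7760 Ω
Step 3 — With the output port shorted to ground, the output series arm Z2 runs from the junction to ground; the shunt arm Z3 also runs from the junction to ground. They appear in parallel: Z3 || Z2 = 0 - j143.5 Ω.
Step 4 — Series with input arm Z1: Z_in = Z1 + (Z3 || Z2) = 0 - j146.1 Ω = 146.1∠-90.0° Ω.
Step 5 — Source phasor: V = 145∠60.0° V = 72.5 + j125.6 V.
Step 6 — Current: I = V / Z = -0.8595 + j0.4963 A = 0.9925∠150.0° A.
Step 7 — Complex power: S = V·I* = 0 - j143.9 VA.
Step 8 — Real power: P = Re(S) = 0 W.
Step 9 — Reactive power: Q = Im(S) = -143.9 VAR.
Step 10 — Apparent power: |S| = 143.9 VA.
Step 11 — Power factor: PF = P/|S| = 0 (leading).

(a) P = 0 W  (b) Q = -143.9 VAR  (c) S = 143.9 VA  (d) PF = 0 (leading)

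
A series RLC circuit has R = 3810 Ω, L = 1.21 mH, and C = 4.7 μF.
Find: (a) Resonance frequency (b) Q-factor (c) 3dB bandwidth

Step 1 — Resonance condition Im(Z)=0 gives ω₀ = 1/√(LC).
Step 2 — ω₀ = 1/√(0.00121·4.7e-06) = 1.326e+04 rad/s.
Step 3 — f₀ = ω₀/(2π) = 2110 Hz.
Step 4 — Series Q: Q = ω₀L/R = 1.326e+04·0.00121/3810 = 0.004211.
Step 5 — 3dB bandwidth: Δω = ω₀/Q = 3.149e+06 rad/s; BW = Δω/(2π) = 5.011e+05 Hz.

(a) f₀ = 2110 Hz  (b) Q = 0.004211  (c) BW = 5.011e+05 Hz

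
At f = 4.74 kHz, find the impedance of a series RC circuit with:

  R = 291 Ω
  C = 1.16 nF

Step 1 — Angular frequency: ω = 2π·f = 2π·4740 = 2.978e+04 rad/s.
Step 2 — Component impedances:
  R: Z = R = 291 Ω
  C: Z = 1/(jωC) = -j/(ω·C) = 0 - j2.895e+04 Ω
Step 3 — Series combination: Z_total = R + C = 291 - j2.895e+04 Ω = 2.895e+04∠-89.4° Ω.

Z = 291 - j2.895e+04 Ω = 2.895e+04∠-89.4° Ω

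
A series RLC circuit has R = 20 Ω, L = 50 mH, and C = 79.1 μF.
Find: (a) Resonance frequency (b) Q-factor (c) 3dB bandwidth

Step 1 — Resonance: ω₀ = 1/√(LC) = 1/√(0.05·7.91e-05) = 502.8 rad/s.
Step 2 — f₀ = ω₀/(2π) = 80.03 Hz.
Step 3 — Series Q: Q = ω₀L/R = 502.8·0.05/20 = 1.257.
Step 4 — Bandwidth: Δω = ω₀/Q = 400 rad/s; BW = Δω/(2π) = 63.66 Hz.

(a) f₀ = 80.03 Hz  (b) Q = 1.257  (c) BW = 63.66 Hz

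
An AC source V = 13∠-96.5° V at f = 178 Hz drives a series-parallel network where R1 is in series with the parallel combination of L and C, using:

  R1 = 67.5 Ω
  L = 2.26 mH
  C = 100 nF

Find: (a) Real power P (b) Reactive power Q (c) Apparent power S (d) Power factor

Step 1 — Angular frequency: ω = 2π·f = 2π·178 = 1118 rad/s.
Step 2 — Component impedances:
  R1: Z = R = 67.5 Ω
  L: Z = jωL = j·1118·0.00226 = 0 + j2.528 Ω
  C: Z = 1/(jωC) = -j/(ω·C) = 0 - j8941 Ω
Step 3 — Parallel branch: L || C = 1/(1/L + 1/C) = 0 + j2.528 Ω.
Step 4 — Series with R1: Z_total = R1 + (L || C) = 67.5 + j2.528 Ω = 67.55∠2.1° Ω.
Step 5 — Source phasor: V = 13∠-96.5° V = -1.472 - j12.92 V.
Step 6 — Current: I = V / Z = -0.02893 - j0.1903 A = 0.1925∠-98.6° A.
Step 7 — Complex power: S = V·I* = 2.5 + j0.09365 VA.
Step 8 — Real power: P = Re(S) = 2.5 W.
Step 9 — Reactive power: Q = Im(S) = 0.09365 VAR.
Step 10 — Apparent power: |S| = 2.502 VA.
Step 11 — Power factor: PF = P/|S| = 0.9993 (lagging).

(a) P = 2.5 W  (b) Q = 0.09365 VAR  (c) S = 2.502 VA  (d) PF = 0.9993 (lagging)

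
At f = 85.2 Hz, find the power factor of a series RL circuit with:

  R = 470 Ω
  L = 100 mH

Step 1 — Angular frequency: ω = 2π·f = 2π·85.2 = 535.3 rad/s.
Step 2 — Component impedances:
  R: Z = R = 470 Ω
  L: Z = jωL = j·535.3·0.1 = 0 + j53.53 Ω
Step 3 — Series combination: Z_total = R + L = 470 + j53.53 Ω = 473∠6.5° Ω.
Step 4 — Power factor: PF = cos(φ) = Re(Z)/|Z| = 470/473.04 = 0.9936.
Step 5 — Type: Im(Z) = 53.53 ⇒ lagging (phase φ = 6.5°).

PF = 0.9936 (lagging, φ = 6.5°)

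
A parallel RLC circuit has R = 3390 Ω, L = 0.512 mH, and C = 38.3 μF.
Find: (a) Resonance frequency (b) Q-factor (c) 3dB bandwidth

Step 1 — Resonance: ω₀ = 1/√(LC) = 1/√(0.000512·3.83e-05) = 7141 rad/s.
Step 2 — f₀ = ω₀/(2π) = 1137 Hz.
Step 3 — Parallel Q: Q = R/(ω₀L) = 3390/(7141·0.000512) = 927.2.
Step 4 — Bandwidth: Δω = ω₀/Q = 7.702 rad/s; BW = Δω/(2π) = 1.226 Hz.

(a) f₀ = 1137 Hz  (b) Q = 927.2  (c) BW = 1.226 Hz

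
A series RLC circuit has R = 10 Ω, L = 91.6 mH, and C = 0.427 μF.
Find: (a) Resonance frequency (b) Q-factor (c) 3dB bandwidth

Step 1 — Resonance: ω₀ = 1/√(LC) = 1/√(0.0916·4.27e-07) = 5056 rad/s.
Step 2 — f₀ = ω₀/(2π) = 804.7 Hz.
Step 3 — Series Q: Q = ω₀L/R = 5056·0.0916/10 = 46.32.
Step 4 — Bandwidth: Δω = ω₀/Q = 109.2 rad/s; BW = Δω/(2π) = 17.37 Hz.

(a) f₀ = 804.7 Hz  (b) Q = 46.32  (c) BW = 17.37 Hz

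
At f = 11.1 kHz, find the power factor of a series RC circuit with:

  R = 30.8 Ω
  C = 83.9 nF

Step 1 — Angular frequency: ω = 2π·f = 2π·1.11e+04 = 6.974e+04 rad/s.
Step 2 — Component impedances:
  R: Z = R = 30.8 Ω
  C: Z = 1/(jωC) = -j/(ω·C) = 0 - j170.9 Ω
Step 3 — Series combination: Z_total = R + C = 30.8 - j170.9 Ω = 173.7∠-79.8° Ω.
Step 4 — Power factor: PF = cos(φ) = Re(Z)/|Z| = 30.8/173.65 = 0.1774.
Step 5 — Type: Im(Z) = -170.9 ⇒ leading (phase φ = -79.8°).

PF = 0.1774 (leading, φ = -79.8°)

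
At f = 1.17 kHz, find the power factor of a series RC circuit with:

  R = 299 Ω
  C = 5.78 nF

Step 1 — Angular frequency: ω = 2π·f = 2π·1170 = 7351 rad/s.
Step 2 — Component impedances:
  R: Z = R = 299 Ω
  C: Z = 1/(jωC) = -j/(ω·C) = 0 - j2.353e+04 Ω
Step 3 — Series combination: Z_total = R + C = 299 - j2.353e+04 Ω = 2.354e+04∠-89.3° Ω.
Step 4 — Power factor: PF = cos(φ) = Re(Z)/|Z| = 299/2.354e+04 = 0.0127.
Step 5 — Type: Im(Z) = -2.353e+04 ⇒ leading (phase φ = -89.3°).

PF = 0.0127 (leading, φ = -89.3°)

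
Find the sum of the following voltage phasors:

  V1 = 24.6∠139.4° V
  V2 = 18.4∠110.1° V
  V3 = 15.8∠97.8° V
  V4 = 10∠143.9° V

Step 1 — Convert each phasor to rectangular form:
  V1 = 24.6·(cos(139.4°) + j·sin(139.4°)) = -18.68 + j16.01 V
  V2 = 18.4·(cos(110.1°) + j·sin(110.1°)) = -6.323 + j17.28 V
  V3 = 15.8·(cos(97.8°) + j·sin(97.8°)) = -2.144 + j15.65 V
  V4 = 10·(cos(143.9°) + j·sin(143.9°)) = -8.08 + j5.892 V
Step 2 — Sum components: V_total = -35.23 + j54.83 V.
Step 3 — Convert to polar: |V_total| = 65.17 V, ∠V_total = 122.7°.

V_total = 65.17∠122.7° V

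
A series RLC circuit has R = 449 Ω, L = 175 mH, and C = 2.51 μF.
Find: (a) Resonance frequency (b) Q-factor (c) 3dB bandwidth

Step 1 — Resonance: ω₀ = 1/√(LC) = 1/√(0.175·2.51e-06) = 1509 rad/s.
Step 2 — f₀ = ω₀/(2π) = 240.1 Hz.
Step 3 — Series Q: Q = ω₀L/R = 1509·0.175/449 = 0.5881.
Step 4 — Bandwidth: Δω = ω₀/Q = 2566 rad/s; BW = Δω/(2π) = 408.3 Hz.

(a) f₀ = 240.1 Hz  (b) Q = 0.5881  (c) BW = 408.3 Hz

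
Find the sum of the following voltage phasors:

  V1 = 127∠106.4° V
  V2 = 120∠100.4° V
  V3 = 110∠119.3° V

Step 1 — Convert each phasor to rectangular form:
  V1 = 127·(cos(106.4°) + j·sin(106.4°)) = -35.86 + j121.8 V
  V2 = 120·(cos(100.4°) + j·sin(100.4°)) = -21.66 + j118 V
  V3 = 110·(cos(119.3°) + j·sin(119.3°)) = -53.83 + j95.93 V
Step 2 — Sum components: V_total = -111.4 + j335.8 V.
Step 3 — Convert to polar: |V_total| = 353.8 V, ∠V_total = 108.3°.

V_total = 353.8∠108.3° V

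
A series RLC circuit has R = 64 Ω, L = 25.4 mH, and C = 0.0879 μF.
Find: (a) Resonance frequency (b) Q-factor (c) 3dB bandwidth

Step 1 — Resonance: ω₀ = 1/√(LC) = 1/√(0.0254·8.79e-08) = 2.116e+04 rad/s.
Step 2 — f₀ = ω₀/(2π) = 3368 Hz.
Step 3 — Series Q: Q = ω₀L/R = 2.116e+04·0.0254/64 = 8.399.
Step 4 — Bandwidth: Δω = ω₀/Q = 2520 rad/s; BW = Δω/(2π) = 401 Hz.

(a) f₀ = 3368 Hz  (b) Q = 8.399  (c) BW = 401 Hz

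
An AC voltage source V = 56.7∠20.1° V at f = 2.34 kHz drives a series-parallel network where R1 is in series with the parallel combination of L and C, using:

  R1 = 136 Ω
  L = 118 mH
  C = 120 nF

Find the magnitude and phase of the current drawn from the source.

Step 1 — Angular frequency: ω = 2π·f = 2π·2340 = 1.47e+04 rad/s.
Step 2 — Component impedances:
  R1: Z = R = 136 Ω
  L: Z = jωL = j·1.47e+04·0.118 = 0 + j1735 Ω
  C: Z = 1/(jωC) = -j/(ω·C) = 0 - j566.8 Ω
Step 3 — Parallel branch: L || C = 1/(1/L + 1/C) = 0 - j841.8 Ω.
Step 4 — Series with R1: Z_total = R1 + (L || C) = 136 - j841.8 Ω = 852.7∠-80.8° Ω.
Step 5 — Source phasor: V = 56.7∠20.1° V = 53.25 + j19.49 V.
Step 6 — Ohm's law: I = V / Z_total = (53.25 + j19.49) / (136 - j841.8) = -0.0126 + j0.06529 A.
Step 7 — Convert to polar: |I| = 0.06649 A, ∠I = 100.9°.

I = 0.06649∠100.9° A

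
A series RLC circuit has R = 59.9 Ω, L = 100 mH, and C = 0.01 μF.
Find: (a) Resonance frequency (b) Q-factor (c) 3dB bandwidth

Step 1 — Resonance: ω₀ = 1/√(LC) = 1/√(0.1·1e-08) = 3.162e+04 rad/s.
Step 2 — f₀ = ω₀/(2π) = 5033 Hz.
Step 3 — Series Q: Q = ω₀L/R = 3.162e+04·0.1/59.9 = 52.79.
Step 4 — Bandwidth: Δω = ω₀/Q = 599 rad/s; BW = Δω/(2π) = 95.33 Hz.

(a) f₀ = 5033 Hz  (b) Q = 52.79  (c) BW = 95.33 Hz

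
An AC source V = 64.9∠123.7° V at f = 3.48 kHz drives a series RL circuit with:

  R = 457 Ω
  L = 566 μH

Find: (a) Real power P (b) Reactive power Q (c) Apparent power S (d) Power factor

Step 1 — Angular frequency: ω = 2π·f = 2π·3480 = 2.187e+04 rad/s.
Step 2 — Component impedances:
  R: Z = R = 457 Ω
  L: Z = jωL = j·2.187e+04·0.000566 = 0 + j12.38 Ω
Step 3 — Series combination: Z_total = R + L = 457 + j12.38 Ω = 457.2∠1.6° Ω.
Step 4 — Source phasor: V = 64.9∠123.7° V = -36.01 + j53.99 V.
Step 5 — Current: I = V / Z = -0.07554 + j0.1202 A = 0.142∠122.1° A.
Step 6 — Complex power: S = V·I* = 9.21 + j0.2494 VA.
Step 7 — Real power: P = Re(S) = 9.21 W.
Step 8 — Reactive power: Q = Im(S) = 0.2494 VAR.
Step 9 — Apparent power: |S| = 9.213 VA.
Step 10 — Power factor: PF = P/|S| = 0.9996 (lagging).

(a) P = 9.21 W  (b) Q = 0.2494 VAR  (c) S = 9.213 VA  (d) PF = 0.9996 (lagging)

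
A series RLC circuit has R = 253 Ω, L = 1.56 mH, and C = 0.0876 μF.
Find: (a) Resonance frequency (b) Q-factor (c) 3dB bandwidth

Step 1 — Resonance: ω₀ = 1/√(LC) = 1/√(0.00156·8.76e-08) = 8.554e+04 rad/s.
Step 2 — f₀ = ω₀/(2π) = 1.361e+04 Hz.
Step 3 — Series Q: Q = ω₀L/R = 8.554e+04·0.00156/253 = 0.5275.
Step 4 — Bandwidth: Δω = ω₀/Q = 1.622e+05 rad/s; BW = Δω/(2π) = 2.581e+04 Hz.

(a) f₀ = 1.361e+04 Hz  (b) Q = 0.5275  (c) BW = 2.581e+04 Hz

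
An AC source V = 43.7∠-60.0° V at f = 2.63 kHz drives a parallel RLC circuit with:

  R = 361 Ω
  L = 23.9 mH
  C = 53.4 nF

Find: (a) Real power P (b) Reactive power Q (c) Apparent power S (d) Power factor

Step 1 — Angular frequency: ω = 2π·f = 2π·2630 = 1.652e+04 rad/s.
Step 2 — Component impedances:
  R: Z = R = 361 Ω
  L: Z = jωL = j·1.652e+04·0.0239 = 0 + j394.9 Ω
  C: Z = 1/(jωC) = -j/(ω·C) = 0 - j1133 Ω
Step 3 — Parallel combination: 1/Z_total = 1/R + 1/L + 1/C; Z_total = 266.5 + j158.7 Ω = 310.2∠30.8° Ω.
Step 4 — Source phasor: V = 43.7∠-60.0° V = 21.85 - j37.85 V.
Step 5 — Current: I = V / Z = -0.001903 - j0.1409 A = 0.1409∠-90.8° A.
Step 6 — Complex power: S = V·I* = 5.29 + j3.15 VA.
Step 7 — Real power: P = Re(S) = 5.29 W.
Step 8 — Reactive power: Q = Im(S) = 3.15 VAR.
Step 9 — Apparent power: |S| = 6.157 VA.
Step 10 — Power factor: PF = P/|S| = 0.8592 (lagging).

(a) P = 5.29 W  (b) Q = 3.15 VAR  (c) S = 6.157 VA  (d) PF = 0.8592 (lagging)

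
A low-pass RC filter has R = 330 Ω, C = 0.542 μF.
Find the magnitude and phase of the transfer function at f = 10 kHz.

Step 1 — Angular frequency: ω = 2π·1e+04 = 6.283e+04 rad/s.
Step 2 — Transfer function: H(jω) = 1/(1 + jωRC).
Step 3 — Denominator: 1 + jωRC = 1 + j·6.283e+04·330·5.42e-07 = 1 + j11.24.
Step 4 — H = 0.007856 - j0.08828.
Step 5 — Magnitude: |H| = 0.08863 (-21.0 dB); phase: φ = -84.9°.

|H| = 0.08863 (-21.0 dB), φ = -84.9°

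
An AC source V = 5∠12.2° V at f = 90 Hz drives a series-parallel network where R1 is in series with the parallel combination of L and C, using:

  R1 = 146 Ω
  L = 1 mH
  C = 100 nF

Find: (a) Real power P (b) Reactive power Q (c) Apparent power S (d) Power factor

Step 1 — Angular frequency: ω = 2π·f = 2π·90 = 565.5 rad/s.
Step 2 — Component impedances:
  R1: Z = R = 146 Ω
  L: Z = jωL = j·565.5·0.001 = 0 + j0.5655 Ω
  C: Z = 1/(jωC) = -j/(ω·C) = 0 - j1.768e+04 Ω
Step 3 — Parallel branch: L || C = 1/(1/L + 1/C) = 0 + j0.5655 Ω.
Step 4 — Series with R1: Z_total = R1 + (L || C) = 146 + j0.5655 Ω = 146∠0.2° Ω.
Step 5 — Source phasor: V = 5∠12.2° V = 4.887 + j1.057 V.
Step 6 — Current: I = V / Z = 0.0335 + j0.007107 A = 0.03425∠12.0° A.
Step 7 — Complex power: S = V·I* = 0.1712 + j0.0006632 VA.
Step 8 — Real power: P = Re(S) = 0.1712 W.
Step 9 — Reactive power: Q = Im(S) = 0.0006632 VAR.
Step 10 — Apparent power: |S| = 0.1712 VA.
Step 11 — Power factor: PF = P/|S| = 1 (lagging).

(a) P = 0.1712 W  (b) Q = 0.0006632 VAR  (c) S = 0.1712 VA  (d) PF = 1 (lagging)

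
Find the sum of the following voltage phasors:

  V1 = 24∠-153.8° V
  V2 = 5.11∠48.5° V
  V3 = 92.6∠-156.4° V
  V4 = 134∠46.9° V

Step 1 — Convert each phasor to rectangular form:
  V1 = 24·(cos(-153.8°) + j·sin(-153.8°)) = -21.53 - j10.6 V
  V2 = 5.11·(cos(48.5°) + j·sin(48.5°)) = 3.386 + j3.827 V
  V3 = 92.6·(cos(-156.4°) + j·sin(-156.4°)) = -84.86 - j37.07 V
  V4 = 134·(cos(46.9°) + j·sin(46.9°)) = 91.56 + j97.84 V
Step 2 — Sum components: V_total = -11.44 + j54 V.
Step 3 — Convert to polar: |V_total| = 55.2 V, ∠V_total = 102.0°.

V_total = 55.2∠102.0° V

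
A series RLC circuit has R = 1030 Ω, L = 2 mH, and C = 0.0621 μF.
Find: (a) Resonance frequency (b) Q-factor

Step 1 — Resonance condition Im(Z)=0 gives ω₀ = 1/√(LC).
Step 2 — ω₀ = 1/√(0.002·6.21e-08) = 8.973e+04 rad/s.
Step 3 — f₀ = ω₀/(2π) = 1.428e+04 Hz.
Step 4 — Series Q: Q = ω₀L/R = 8.973e+04·0.002/1030 = 0.1742.

(a) f₀ = 1.428e+04 Hz  (b) Q = 0.1742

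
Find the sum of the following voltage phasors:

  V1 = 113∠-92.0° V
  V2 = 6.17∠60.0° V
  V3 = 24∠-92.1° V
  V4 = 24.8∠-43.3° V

Step 1 — Convert each phasor to rectangular form:
  V1 = 113·(cos(-92.0°) + j·sin(-92.0°)) = -3.944 - j112.9 V
  V2 = 6.17·(cos(60.0°) + j·sin(60.0°)) = 3.085 + j5.343 V
  V3 = 24·(cos(-92.1°) + j·sin(-92.1°)) = -0.8794 - j23.98 V
  V4 = 24.8·(cos(-43.3°) + j·sin(-43.3°)) = 18.05 - j17.01 V
Step 2 — Sum components: V_total = 16.31 - j148.6 V.
Step 3 — Convert to polar: |V_total| = 149.5 V, ∠V_total = -83.7°.

V_total = 149.5∠-83.7° V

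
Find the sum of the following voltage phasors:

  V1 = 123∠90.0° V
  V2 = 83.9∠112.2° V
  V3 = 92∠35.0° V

Step 1 — Convert each phasor to rectangular form:
  V1 = 123·(cos(90.0°) + j·sin(90.0°)) = 0 + j123 V
  V2 = 83.9·(cos(112.2°) + j·sin(112.2°)) = -31.7 + j77.68 V
  V3 = 92·(cos(35.0°) + j·sin(35.0°)) = 75.36 + j52.77 V
Step 2 — Sum components: V_total = 43.66 + j253.4 V.
Step 3 — Convert to polar: |V_total| = 257.2 V, ∠V_total = 80.2°.

V_total = 257.2∠80.2° V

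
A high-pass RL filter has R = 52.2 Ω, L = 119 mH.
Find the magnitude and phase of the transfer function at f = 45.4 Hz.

Step 1 — Angular frequency: ω = 2π·45.4 = 285.3 rad/s.
Step 2 — Transfer function: H(jω) = jωL/(R + jωL).
Step 3 — Numerator jωL = j·33.95; denominator R + jωL = 52.2 + j33.95.
Step 4 — H = 0.2972 + j0.457.
Step 5 — Magnitude: |H| = 0.5452 (-5.3 dB); phase: φ = 57.0°.

|H| = 0.5452 (-5.3 dB), φ = 57.0°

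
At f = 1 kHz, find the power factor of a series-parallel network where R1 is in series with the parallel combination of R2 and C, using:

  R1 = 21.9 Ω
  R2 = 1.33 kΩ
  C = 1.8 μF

Step 1 — Angular frequency: ω = 2π·f = 2π·1000 = 6283 rad/s.
Step 2 — Component impedances:
  R1: Z = R = 21.9 Ω
  R2: Z = R = 1330 Ω
  C: Z = 1/(jωC) = -j/(ω·C) = 0 - j88.42 Ω
Step 3 — Parallel branch: R2 || C = 1/(1/R2 + 1/C) = 5.852 - j88.03 Ω.
Step 4 — Series with R1: Z_total = R1 + (R2 || C) = 27.75 - j88.03 Ω = 92.3∠-72.5° Ω.
Step 5 — Power factor: PF = cos(φ) = Re(Z)/|Z| = 27.75/92.3 = 0.3007.
Step 6 — Type: Im(Z) = -88.03 ⇒ leading (phase φ = -72.5°).

PF = 0.3007 (leading, φ = -72.5°)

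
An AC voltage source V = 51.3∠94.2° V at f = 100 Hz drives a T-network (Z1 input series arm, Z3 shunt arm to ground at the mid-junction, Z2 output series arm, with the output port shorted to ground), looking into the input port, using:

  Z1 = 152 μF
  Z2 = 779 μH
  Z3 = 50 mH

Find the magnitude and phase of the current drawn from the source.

Step 1 — Angular frequency: ω = 2π·f = 2π·100 = 628.3 rad/s.
Step 2 — Component impedances:
  Z1: Z = 1/(jωC) = -j/(ω·C) = 0 - j10.47 Ω
  Z2: Z = jωL = j·628.3·0.000779 = 0 + j0.4895 Ω
  Z3: Z = jωL = j·628.3·0.05 = 0 + j31.42 Ω
Step 3 — With the output port shorted to ground, the output series arm Z2 runs from the junction to ground; the shunt arm Z3 also runs from the junction to ground. They appear in parallel: Z3 || Z2 = 0 + j0.482 Ω.
Step 4 — Series with input arm Z1: Z_in = Z1 + (Z3 || Z2) = 0 - j9.989 Ω = 9.989∠-90.0° Ω.
Step 5 — Source phasor: V = 51.3∠94.2° V = -3.757 + j51.16 V.
Step 6 — Ohm's law: I = V / Z_total = (-3.757 + j51.16) / (0 - j9.989) = -5.122 - j0.3761 A.
Step 7 — Convert to polar: |I| = 5.136 A, ∠I = -175.8°.

I = 5.136∠-175.8° A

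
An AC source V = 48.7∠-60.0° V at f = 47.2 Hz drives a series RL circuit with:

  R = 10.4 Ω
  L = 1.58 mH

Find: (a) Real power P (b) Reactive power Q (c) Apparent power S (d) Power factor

Step 1 — Angular frequency: ω = 2π·f = 2π·47.2 = 296.6 rad/s.
Step 2 — Component impedances:
  R: Z = R = 10.4 Ω
  L: Z = jωL = j·296.6·0.00158 = 0 + j0.4686 Ω
Step 3 — Series combination: Z_total = R + L = 10.4 + j0.4686 Ω = 10.41∠2.6° Ω.
Step 4 — Source phasor: V = 48.7∠-60.0° V = 24.35 - j42.18 V.
Step 5 — Current: I = V / Z = 2.154 - j4.152 A = 4.678∠-62.6° A.
Step 6 — Complex power: S = V·I* = 227.6 + j10.25 VA.
Step 7 — Real power: P = Re(S) = 227.6 W.
Step 8 — Reactive power: Q = Im(S) = 10.25 VAR.
Step 9 — Apparent power: |S| = 227.8 VA.
Step 10 — Power factor: PF = P/|S| = 0.999 (lagging).

(a) P = 227.6 W  (b) Q = 10.25 VAR  (c) S = 227.8 VA  (d) PF = 0.999 (lagging)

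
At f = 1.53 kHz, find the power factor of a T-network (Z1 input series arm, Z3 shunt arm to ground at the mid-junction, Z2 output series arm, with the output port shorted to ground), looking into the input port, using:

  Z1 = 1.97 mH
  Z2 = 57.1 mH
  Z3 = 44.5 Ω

Step 1 — Angular frequency: ω = 2π·f = 2π·1530 = 9613 rad/s.
Step 2 — Component impedances:
  Z1: Z = jωL = j·9613·0.00197 = 0 + j18.94 Ω
  Z2: Z = jωL = j·9613·0.0571 = 0 + j548.9 Ω
  Z3: Z = R = 44.5 Ω
Step 3 — With the output port shorted to ground, the output series arm Z2 runs from the junction to ground; the shunt arm Z3 also runs from the junction to ground. They appear in parallel: Z3 || Z2 = 44.21 + j3.584 Ω.
Step 4 — Series with input arm Z1: Z_in = Z1 + (Z3 || Z2) = 44.21 + j22.52 Ω = 49.62∠27.0° Ω.
Step 5 — Power factor: PF = cos(φ) = Re(Z)/|Z| = 44.21/49.62 = 0.891.
Step 6 — Type: Im(Z) = 22.52 ⇒ lagging (phase φ = 27.0°).

PF = 0.891 (lagging, φ = 27.0°)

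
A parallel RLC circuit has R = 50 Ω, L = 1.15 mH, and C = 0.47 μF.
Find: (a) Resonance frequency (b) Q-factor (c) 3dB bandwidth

Step 1 — Resonance: ω₀ = 1/√(LC) = 1/√(0.00115·4.7e-07) = 4.301e+04 rad/s.
Step 2 — f₀ = ω₀/(2π) = 6846 Hz.
Step 3 — Parallel Q: Q = R/(ω₀L) = 50/(4.301e+04·0.00115) = 1.011.
Step 4 — Bandwidth: Δω = ω₀/Q = 4.255e+04 rad/s; BW = Δω/(2π) = 6773 Hz.

(a) f₀ = 6846 Hz  (b) Q = 1.011  (c) BW = 6773 Hz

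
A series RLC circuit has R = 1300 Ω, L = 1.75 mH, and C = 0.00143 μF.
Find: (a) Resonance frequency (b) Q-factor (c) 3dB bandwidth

Step 1 — Resonance: ω₀ = 1/√(LC) = 1/√(0.00175·1.43e-09) = 6.321e+05 rad/s.
Step 2 — f₀ = ω₀/(2π) = 1.006e+05 Hz.
Step 3 — Series Q: Q = ω₀L/R = 6.321e+05·0.00175/1300 = 0.851.
Step 4 — Bandwidth: Δω = ω₀/Q = 7.429e+05 rad/s; BW = Δω/(2π) = 1.182e+05 Hz.

(a) f₀ = 1.006e+05 Hz  (b) Q = 0.851  (c) BW = 1.182e+05 Hz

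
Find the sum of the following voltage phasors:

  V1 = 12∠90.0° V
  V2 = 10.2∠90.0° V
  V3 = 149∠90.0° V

Step 1 — Convert each phasor to rectangular form:
  V1 = 12·(cos(90.0°) + j·sin(90.0°)) = 0 + j12 V
  V2 = 10.2·(cos(90.0°) + j·sin(90.0°)) = 0 + j10.2 V
  V3 = 149·(cos(90.0°) + j·sin(90.0°)) = 0 + j149 V
Step 2 — Sum components: V_total = 0 + j171.2 V.
Step 3 — Convert to polar: |V_total| = 171.2 V, ∠V_total = 90.0°.

V_total = 171.2∠90.0° V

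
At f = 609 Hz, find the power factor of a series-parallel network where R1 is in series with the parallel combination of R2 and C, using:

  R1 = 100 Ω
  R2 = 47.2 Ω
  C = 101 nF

Step 1 — Angular frequency: ω = 2π·f = 2π·609 = 3826 rad/s.
Step 2 — Component impedances:
  R1: Z = R = 100 Ω
  R2: Z = R = 47.2 Ω
  C: Z = 1/(jωC) = -j/(ω·C) = 0 - j2588 Ω
Step 3 — Parallel branch: R2 || C = 1/(1/R2 + 1/C) = 47.18 - j0.8607 Ω.
Step 4 — Series with R1: Z_total = R1 + (R2 || C) = 147.2 - j0.8607 Ω = 147.2∠-0.3° Ω.
Step 5 — Power factor: PF = cos(φ) = Re(Z)/|Z| = 147.2/147.2 = 1.
Step 6 — Type: Im(Z) = -0.8607 ⇒ leading (phase φ = -0.3°).

PF = 1 (leading, φ = -0.3°)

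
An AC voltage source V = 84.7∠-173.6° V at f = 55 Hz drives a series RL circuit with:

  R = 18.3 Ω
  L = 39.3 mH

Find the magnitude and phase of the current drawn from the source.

Step 1 — Angular frequency: ω = 2π·f = 2π·55 = 345.6 rad/s.
Step 2 — Component impedances:
  R: Z = R = 18.3 Ω
  L: Z = jωL = j·345.6·0.0393 = 0 + j13.58 Ω
Step 3 — Series combination: Z_total = R + L = 18.3 + j13.58 Ω = 22.79∠36.6° Ω.
Step 4 — Source phasor: V = 84.7∠-173.6° V = -84.17 - j9.441 V.
Step 5 — Ohm's law: I = V / Z_total = (-84.17 - j9.441) / (18.3 + j13.58) = -3.213 + j1.868 A.
Step 6 — Convert to polar: |I| = 3.717 A, ∠I = 149.8°.

I = 3.717∠149.8° A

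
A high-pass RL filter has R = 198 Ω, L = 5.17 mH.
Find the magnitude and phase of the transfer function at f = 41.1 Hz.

Step 1 — Angular frequency: ω = 2π·41.1 = 258.2 rad/s.
Step 2 — Transfer function: H(jω) = jωL/(R + jωL).
Step 3 — Numerator jωL = j·1.335; denominator R + jωL = 198 + j1.335.
Step 4 — H = 4.546e-05 + j0.006743.
Step 5 — Magnitude: |H| = 0.006743 (-43.4 dB); phase: φ = 89.6°.

|H| = 0.006743 (-43.4 dB), φ = 89.6°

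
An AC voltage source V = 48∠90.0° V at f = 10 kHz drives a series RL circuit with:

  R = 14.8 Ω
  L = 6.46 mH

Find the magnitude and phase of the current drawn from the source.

Step 1 — Angular frequency: ω = 2π·f = 2π·1e+04 = 6.283e+04 rad/s.
Step 2 — Component impedances:
  R: Z = R = 14.8 Ω
  L: Z = jωL = j·6.283e+04·0.00646 = 0 + j405.9 Ω
Step 3 — Series combination: Z_total = R + L = 14.8 + j405.9 Ω = 406.2∠87.9° Ω.
Step 4 — Source phasor: V = 48∠90.0° V = 0 + j48 V.
Step 5 — Ohm's law: I = V / Z_total = (0 + j48) / (14.8 + j405.9) = 0.1181 + j0.004306 A.
Step 6 — Convert to polar: |I| = 0.1182 A, ∠I = 2.1°.

I = 0.1182∠2.1° A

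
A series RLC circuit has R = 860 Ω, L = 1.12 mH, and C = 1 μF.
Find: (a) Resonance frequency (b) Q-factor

Step 1 — Resonance condition Im(Z)=0 gives ω₀ = 1/√(LC).
Step 2 — ω₀ = 1/√(0.00112·1e-06) = 2.988e+04 rad/s.
Step 3 — f₀ = ω₀/(2π) = 4756 Hz.
Step 4 — Series Q: Q = ω₀L/R = 2.988e+04·0.00112/860 = 0.03891.

(a) f₀ = 4756 Hz  (b) Q = 0.03891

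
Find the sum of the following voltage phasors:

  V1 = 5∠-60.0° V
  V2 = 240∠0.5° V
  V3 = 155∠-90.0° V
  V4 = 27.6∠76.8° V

Step 1 — Convert each phasor to rectangular form:
  V1 = 5·(cos(-60.0°) + j·sin(-60.0°)) = 2.5 - j4.33 V
  V2 = 240·(cos(0.5°) + j·sin(0.5°)) = 240 + j2.094 V
  V3 = 155·(cos(-90.0°) + j·sin(-90.0°)) = 0 - j155 V
  V4 = 27.6·(cos(76.8°) + j·sin(76.8°)) = 6.302 + j26.87 V
Step 2 — Sum components: V_total = 248.8 - j130.4 V.
Step 3 — Convert to polar: |V_total| = 280.9 V, ∠V_total = -27.7°.

V_total = 280.9∠-27.7° V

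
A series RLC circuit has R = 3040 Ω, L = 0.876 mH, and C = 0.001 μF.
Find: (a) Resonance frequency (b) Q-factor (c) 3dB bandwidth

Step 1 — Resonance: ω₀ = 1/√(LC) = 1/√(0.000876·1e-09) = 1.068e+06 rad/s.
Step 2 — f₀ = ω₀/(2π) = 1.7e+05 Hz.
Step 3 — Series Q: Q = ω₀L/R = 1.068e+06·0.000876/3040 = 0.3079.
Step 4 — Bandwidth: Δω = ω₀/Q = 3.47e+06 rad/s; BW = Δω/(2π) = 5.523e+05 Hz.

(a) f₀ = 1.7e+05 Hz  (b) Q = 0.3079  (c) BW = 5.523e+05 Hz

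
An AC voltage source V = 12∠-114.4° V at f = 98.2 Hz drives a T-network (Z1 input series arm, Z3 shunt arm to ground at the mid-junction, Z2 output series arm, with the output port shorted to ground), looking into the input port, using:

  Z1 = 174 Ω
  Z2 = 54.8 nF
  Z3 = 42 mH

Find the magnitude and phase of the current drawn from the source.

Step 1 — Angular frequency: ω = 2π·f = 2π·98.2 = 617 rad/s.
Step 2 — Component impedances:
  Z1: Z = R = 174 Ω
  Z2: Z = 1/(jωC) = -j/(ω·C) = 0 - j2.958e+04 Ω
  Z3: Z = jωL = j·617·0.042 = 0 + j25.91 Ω
Step 3 — With the output port shorted to ground, the output series arm Z2 runs from the junction to ground; the shunt arm Z3 also runs from the junction to ground. They appear in parallel: Z3 || Z2 = 0 + j25.94 Ω.
Step 4 — Series with input arm Z1: Z_in = Z1 + (Z3 || Z2) = 174 + j25.94 Ω = 175.9∠8.5° Ω.
Step 5 — Source phasor: V = 12∠-114.4° V = -4.957 - j10.93 V.
Step 6 — Ohm's law: I = V / Z_total = (-4.957 - j10.93) / (174 + j25.94) = -0.03703 - j0.05729 A.
Step 7 — Convert to polar: |I| = 0.06821 A, ∠I = -122.9°.

I = 0.06821∠-122.9° A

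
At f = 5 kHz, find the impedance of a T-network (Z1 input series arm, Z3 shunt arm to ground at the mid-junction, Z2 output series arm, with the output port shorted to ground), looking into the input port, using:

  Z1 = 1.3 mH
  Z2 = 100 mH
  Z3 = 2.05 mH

Step 1 — Angular frequency: ω = 2π·f = 2π·5000 = 3.142e+04 rad/s.
Step 2 — Component impedances:
  Z1: Z = jωL = j·3.142e+04·0.0013 = 0 + j40.84 Ω
  Z2: Z = jωL = j·3.142e+04·0.1 = 0 + j3142 Ω
  Z3: Z = jωL = j·3.142e+04·0.00205 = 0 + j64.4 Ω
Step 3 — With the output port shorted to ground, the output series arm Z2 runs from the junction to ground; the shunt arm Z3 also runs from the junction to ground. They appear in parallel: Z3 || Z2 = 0 + j63.11 Ω.
Step 4 — Series with input arm Z1: Z_in = Z1 + (Z3 || Z2) = 0 + j103.9 Ω = 103.9∠90.0° Ω.

Z = 0 + j103.9 Ω = 103.9∠90.0° Ω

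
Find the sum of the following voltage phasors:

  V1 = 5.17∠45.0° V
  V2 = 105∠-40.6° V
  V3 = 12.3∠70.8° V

Step 1 — Convert each phasor to rectangular form:
  V1 = 5.17·(cos(45.0°) + j·sin(45.0°)) = 3.656 + j3.656 V
  V2 = 105·(cos(-40.6°) + j·sin(-40.6°)) = 79.72 - j68.33 V
  V3 = 12.3·(cos(70.8°) + j·sin(70.8°)) = 4.045 + j11.62 V
Step 2 — Sum components: V_total = 87.42 - j53.06 V.
Step 3 — Convert to polar: |V_total| = 102.3 V, ∠V_total = -31.3°.

V_total = 102.3∠-31.3° V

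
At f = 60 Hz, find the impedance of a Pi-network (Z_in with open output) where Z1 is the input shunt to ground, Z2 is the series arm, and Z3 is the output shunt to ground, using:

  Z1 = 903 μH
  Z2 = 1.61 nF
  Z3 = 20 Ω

Step 1 — Angular frequency: ω = 2π·f = 2π·60 = 377 rad/s.
Step 2 — Component impedances:
  Z1: Z = jωL = j·377·0.000903 = 0 + j0.3404 Ω
  Z2: Z = 1/(jωC) = -j/(ω·C) = 0 - j1.648e+06 Ω
  Z3: Z = R = 20 Ω
Step 3 — With open output, the series arm Z2 and the output shunt Z3 appear in series to ground: Z2 + Z3 = 20 - j1.648e+06 Ω.
Step 4 — Parallel with input shunt Z1: Z_in = Z1 || (Z2 + Z3) = 0 + j0.3404 Ω = 0.3404∠90.0° Ω.

Z = 0 + j0.3404 Ω = 0.3404∠90.0° Ω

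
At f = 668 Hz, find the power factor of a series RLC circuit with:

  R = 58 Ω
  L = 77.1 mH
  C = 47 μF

Step 1 — Angular frequency: ω = 2π·f = 2π·668 = 4197 rad/s.
Step 2 — Component impedances:
  R: Z = R = 58 Ω
  L: Z = jωL = j·4197·0.0771 = 0 + j323.6 Ω
  C: Z = 1/(jωC) = -j/(ω·C) = 0 - j5.069 Ω
Step 3 — Series combination: Z_total = R + L + C = 58 + j318.5 Ω = 323.8∠79.7° Ω.
Step 4 — Power factor: PF = cos(φ) = Re(Z)/|Z| = 58/323.8 = 0.1791.
Step 5 — Type: Im(Z) = 318.5 ⇒ lagging (phase φ = 79.7°).

PF = 0.1791 (lagging, φ = 79.7°)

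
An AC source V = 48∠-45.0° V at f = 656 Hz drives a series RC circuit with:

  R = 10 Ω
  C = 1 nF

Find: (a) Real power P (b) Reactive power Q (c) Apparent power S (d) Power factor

Step 1 — Angular frequency: ω = 2π·f = 2π·656 = 4122 rad/s.
Step 2 — Component impedances:
  R: Z = R = 10 Ω
  C: Z = 1/(jωC) = -j/(ω·C) = 0 - j2.426e+05 Ω
Step 3 — Series combination: Z_total = R + C = 10 - j2.426e+05 Ω = 2.426e+05∠-90.0° Ω.
Step 4 — Source phasor: V = 48∠-45.0° V = 33.94 - j33.94 V.
Step 5 — Current: I = V / Z = 0.0001399 + j0.0001399 A = 0.0001978∠45.0° A.
Step 6 — Complex power: S = V·I* = 3.914e-07 - j0.009497 VA.
Step 7 — Real power: P = Re(S) = 3.914e-07 W.
Step 8 — Reactive power: Q = Im(S) = -0.009497 VAR.
Step 9 — Apparent power: |S| = 0.009497 VA.
Step 10 — Power factor: PF = P/|S| = 4.122e-05 (leading).

(a) P = 3.914e-07 W  (b) Q = -0.009497 VAR  (c) S = 0.009497 VA  (d) PF = 4.122e-05 (leading)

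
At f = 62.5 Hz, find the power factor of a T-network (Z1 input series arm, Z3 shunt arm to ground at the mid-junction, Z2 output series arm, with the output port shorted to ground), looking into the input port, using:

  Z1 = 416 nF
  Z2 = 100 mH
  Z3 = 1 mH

Step 1 — Angular frequency: ω = 2π·f = 2π·62.5 = 392.7 rad/s.
Step 2 — Component impedances:
  Z1: Z = 1/(jωC) = -j/(ω·C) = 0 - j6121 Ω
  Z2: Z = jωL = j·392.7·0.1 = 0 + j39.27 Ω
  Z3: Z = jωL = j·392.7·0.001 = 0 + j0.3927 Ω
Step 3 — With the output port shorted to ground, the output series arm Z2 runs from the junction to ground; the shunt arm Z3 also runs from the junction to ground. They appear in parallel: Z3 || Z2 = 0 + j0.3888 Ω.
Step 4 — Series with input arm Z1: Z_in = Z1 + (Z3 || Z2) = 0 - j6121 Ω = 6121∠-90.0° Ω.
Step 5 — Power factor: PF = cos(φ) = Re(Z)/|Z| = 0/6121 = 0.
Step 6 — Type: Im(Z) = -6121 ⇒ leading (phase φ = -90.0°).

PF = 0 (leading, φ = -90.0°)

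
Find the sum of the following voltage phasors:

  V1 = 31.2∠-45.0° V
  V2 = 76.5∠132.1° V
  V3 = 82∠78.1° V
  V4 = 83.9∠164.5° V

Step 1 — Convert each phasor to rectangular form:
  V1 = 31.2·(cos(-45.0°) + j·sin(-45.0°)) = 22.06 - j22.06 V
  V2 = 76.5·(cos(132.1°) + j·sin(132.1°)) = -51.29 + j56.76 V
  V3 = 82·(cos(78.1°) + j·sin(78.1°)) = 16.91 + j80.24 V
  V4 = 83.9·(cos(164.5°) + j·sin(164.5°)) = -80.85 + j22.42 V
Step 2 — Sum components: V_total = -93.17 + j137.4 V.
Step 3 — Convert to polar: |V_total| = 166 V, ∠V_total = 124.1°.

V_total = 166∠124.1° V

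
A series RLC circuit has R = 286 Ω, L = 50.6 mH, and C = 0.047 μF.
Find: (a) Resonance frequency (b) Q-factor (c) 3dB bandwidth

Step 1 — Resonance condition Im(Z)=0 gives ω₀ = 1/√(LC).
Step 2 — ω₀ = 1/√(0.0506·4.7e-08) = 2.051e+04 rad/s.
Step 3 — f₀ = ω₀/(2π) = 3264 Hz.
Step 4 — Series Q: Q = ω₀L/R = 2.051e+04·0.0506/286 = 3.628.
Step 5 — 3dB bandwidth: Δω = ω₀/Q = 5652 rad/s; BW = Δω/(2π) = 899.6 Hz.

(a) f₀ = 3264 Hz  (b) Q = 3.628  (c) BW = 899.6 Hz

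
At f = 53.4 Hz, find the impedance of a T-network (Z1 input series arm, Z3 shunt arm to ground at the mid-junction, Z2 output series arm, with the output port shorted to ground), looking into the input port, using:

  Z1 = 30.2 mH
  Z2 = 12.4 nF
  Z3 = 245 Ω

Step 1 — Angular frequency: ω = 2π·f = 2π·53.4 = 335.5 rad/s.
Step 2 — Component impedances:
  Z1: Z = jωL = j·335.5·0.0302 = 0 + j10.13 Ω
  Z2: Z = 1/(jωC) = -j/(ω·C) = 0 - j2.404e+05 Ω
  Z3: Z = R = 245 Ω
Step 3 — With the output port shorted to ground, the output series arm Z2 runs from the junction to ground; the shunt arm Z3 also runs from the junction to ground. They appear in parallel: Z3 || Z2 = 245 - j0.2497 Ω.
Step 4 — Series with input arm Z1: Z_in = Z1 + (Z3 || Z2) = 245 + j9.883 Ω = 245.2∠2.3° Ω.

Z = 245 + j9.883 Ω = 245.2∠2.3° Ω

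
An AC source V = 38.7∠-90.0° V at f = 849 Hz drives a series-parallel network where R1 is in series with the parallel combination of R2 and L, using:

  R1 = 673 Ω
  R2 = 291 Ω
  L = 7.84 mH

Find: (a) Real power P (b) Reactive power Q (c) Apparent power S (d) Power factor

Step 1 — Angular frequency: ω = 2π·f = 2π·849 = 5334 rad/s.
Step 2 — Component impedances:
  R1: Z = R = 673 Ω
  R2: Z = R = 291 Ω
  L: Z = jωL = j·5334·0.00784 = 0 + j41.82 Ω
Step 3 — Parallel branch: R2 || L = 1/(1/R2 + 1/L) = 5.889 + j40.98 Ω.
Step 4 — Series with R1: Z_total = R1 + (R2 || L) = 678.9 + j40.98 Ω = 680.1∠3.5° Ω.
Step 5 — Source phasor: V = 38.7∠-90.0° V = 0 - j38.7 V.
Step 6 — Current: I = V / Z = -0.003428 - j0.0568 A = 0.0569∠-93.5° A.
Step 7 — Complex power: S = V·I* = 2.198 + j0.1327 VA.
Step 8 — Real power: P = Re(S) = 2.198 W.
Step 9 — Reactive power: Q = Im(S) = 0.1327 VAR.
Step 10 — Apparent power: |S| = 2.202 VA.
Step 11 — Power factor: PF = P/|S| = 0.9982 (lagging).

(a) P = 2.198 W  (b) Q = 0.1327 VAR  (c) S = 2.202 VA  (d) PF = 0.9982 (lagging)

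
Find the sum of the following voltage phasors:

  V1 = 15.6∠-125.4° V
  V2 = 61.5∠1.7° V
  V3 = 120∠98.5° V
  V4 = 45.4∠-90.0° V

Step 1 — Convert each phasor to rectangular form:
  V1 = 15.6·(cos(-125.4°) + j·sin(-125.4°)) = -9.037 - j12.72 V
  V2 = 61.5·(cos(1.7°) + j·sin(1.7°)) = 61.47 + j1.824 V
  V3 = 120·(cos(98.5°) + j·sin(98.5°)) = -17.74 + j118.7 V
  V4 = 45.4·(cos(-90.0°) + j·sin(-90.0°)) = 0 - j45.4 V
Step 2 — Sum components: V_total = 34.7 + j62.39 V.
Step 3 — Convert to polar: |V_total| = 71.39 V, ∠V_total = 60.9°.

V_total = 71.39∠60.9° V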